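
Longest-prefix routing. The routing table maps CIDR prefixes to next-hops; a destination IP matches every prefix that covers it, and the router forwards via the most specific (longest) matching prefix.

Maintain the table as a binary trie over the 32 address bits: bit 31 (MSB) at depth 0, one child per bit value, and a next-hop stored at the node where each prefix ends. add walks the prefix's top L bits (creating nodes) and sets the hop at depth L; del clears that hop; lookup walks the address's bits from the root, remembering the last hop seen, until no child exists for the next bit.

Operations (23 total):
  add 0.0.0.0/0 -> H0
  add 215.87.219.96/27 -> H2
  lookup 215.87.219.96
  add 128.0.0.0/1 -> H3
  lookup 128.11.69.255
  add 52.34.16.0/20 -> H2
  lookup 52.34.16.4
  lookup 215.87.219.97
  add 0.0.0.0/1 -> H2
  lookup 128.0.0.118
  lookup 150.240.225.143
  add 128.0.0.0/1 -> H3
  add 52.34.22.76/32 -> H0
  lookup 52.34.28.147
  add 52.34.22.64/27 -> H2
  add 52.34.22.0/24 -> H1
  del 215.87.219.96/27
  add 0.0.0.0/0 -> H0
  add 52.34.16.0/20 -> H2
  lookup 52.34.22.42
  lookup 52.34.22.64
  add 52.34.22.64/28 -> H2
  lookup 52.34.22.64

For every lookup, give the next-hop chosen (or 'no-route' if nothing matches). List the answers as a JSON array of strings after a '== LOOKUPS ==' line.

Process each operation:
  + 0.0.0.0/0 (H0) depth=0
  + 215.87.219.96/27 (H2) depth=27
  Q 215.87.219.96: descend 110101110101011111011011011 ; hops seen [H0,H2] ; pick H2
  + 128.0.0.0/1 (H3) depth=1
  Q 128.11.69.255: descend 1 ; hops seen [H0,H3] ; pick H3
  + 52.34.16.0/20 (H2) depth=20
  Q 52.34.16.4: descend 00110100001000100001 ; hops seen [H0,H2] ; pick H2
  Q 215.87.219.97: descend 110101110101011111011011011 ; hops seen [H0,H3,H2] ; pick H2
  + 0.0.0.0/1 (H2) depth=1
  Q 128.0.0.118: descend 1 ; hops seen [H0,H3] ; pick H3
  Q 150.240.225.143: descend 1 ; hops seen [H0,H3] ; pick H3
  + 128.0.0.0/1 (H3) depth=1
  + 52.34.22.76/32 (H0) depth=32
  Q 52.34.28.147: descend 00110100001000100001 ; hops seen [H0,H2,H2] ; pick H2
  + 52.34.22.64/27 (H2) depth=27
  + 52.34.22.0/24 (H1) depth=24
  del 215.87.219.96/27 (clear depth 27)
  + 0.0.0.0/0 (H0) depth=0
  + 52.34.16.0/20 (H2) depth=20
  Q 52.34.22.42: descend 0011010000100010000101100 ; hops seen [H0,H2,H2,H1] ; pick H1
  Q 52.34.22.64: descend 0011010000100010000101100100 ; hops seen [H0,H2,H2,H1,H2] ; pick H2
  + 52.34.22.64/28 (H2) depth=28
  Q 52.34.22.64: descend 0011010000100010000101100100 ; hops seen [H0,H2,H2,H1,H2,H2] ; pick H2

== LOOKUPS ==
["H2","H3","H2","H2","H3","H3","H2","H1","H2","H2"]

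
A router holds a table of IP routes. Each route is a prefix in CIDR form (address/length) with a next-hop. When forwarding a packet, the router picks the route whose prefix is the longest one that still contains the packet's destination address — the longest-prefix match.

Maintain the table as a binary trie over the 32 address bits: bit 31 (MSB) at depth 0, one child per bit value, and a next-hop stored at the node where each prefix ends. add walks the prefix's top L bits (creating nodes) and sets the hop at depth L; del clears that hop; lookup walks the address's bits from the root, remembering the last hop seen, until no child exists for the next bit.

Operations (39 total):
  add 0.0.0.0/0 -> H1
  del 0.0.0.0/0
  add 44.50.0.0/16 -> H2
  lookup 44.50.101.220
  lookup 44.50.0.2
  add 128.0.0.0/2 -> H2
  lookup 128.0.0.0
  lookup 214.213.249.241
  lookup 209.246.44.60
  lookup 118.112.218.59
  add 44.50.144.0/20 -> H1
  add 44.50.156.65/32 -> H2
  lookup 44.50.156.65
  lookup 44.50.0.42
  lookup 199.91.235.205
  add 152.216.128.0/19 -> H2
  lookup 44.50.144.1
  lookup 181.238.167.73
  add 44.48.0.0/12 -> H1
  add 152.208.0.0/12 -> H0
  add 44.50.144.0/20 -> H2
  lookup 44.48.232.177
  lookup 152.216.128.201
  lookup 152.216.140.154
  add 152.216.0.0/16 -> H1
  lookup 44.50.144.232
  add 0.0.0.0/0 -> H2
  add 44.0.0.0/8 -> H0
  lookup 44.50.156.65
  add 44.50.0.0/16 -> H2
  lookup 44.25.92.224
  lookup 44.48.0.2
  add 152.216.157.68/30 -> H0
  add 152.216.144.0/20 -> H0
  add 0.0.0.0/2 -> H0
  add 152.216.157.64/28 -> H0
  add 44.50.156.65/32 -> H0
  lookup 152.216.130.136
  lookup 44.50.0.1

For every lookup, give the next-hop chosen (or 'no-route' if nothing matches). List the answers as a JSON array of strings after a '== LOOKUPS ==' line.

Process each operation:
  add 0.0.0.0/0 -> H1 at depth 0
  - 0.0.0.0/0 clear@0
  add 44.50.0.0/16 -> H2 at depth 16
  lookup 44.50.101.220: bits 0010110000110010 walk d0:-→d1:-→d2:-→d3:-→d4:-→d5:-→d6:-→d7:-→d8:-→d9:-→d10:-→d11:-→d12:-→d13:-→d14:-→d15:-→d16:H2 -> H2
  lookup 44.50.0.2: bits 0010110000110010 walk d0:-→d1:-→d2:-→d3:-→d4:-→d5:-→d6:-→d7:-→d8:-→d9:-→d10:-→d11:-→d12:-→d13:-→d14:-→d15:-→d16:H2 -> H2
  add 128.0.0.0/2 -> H2 at depth 2
  lookup 128.0.0.0: bits 10 walk d0:-→d1:-→d2:H2 -> H2
  lookup 214.213.249.241: bits 1 walk d0:-→d1:- -> no-route
  lookup 209.246.44.60: bits 1 walk d0:-→d1:- -> no-route
  lookup 118.112.218.59: bits 0 walk d0:-→d1:- -> no-route
  add 44.50.144.0/20 -> H1 at depth 20
  add 44.50.156.65/32 -> H2 at depth 32
  lookup 44.50.156.65: bits 00101100001100101001110001000001 walk d0:-→d1:-→d2:-→d3:-→d4:-→d5:-→d6:-→d7:-→d8:-→d9:-→d10:-→d11:-→d12:-→d13:-→d14:-→d15:-→d16:H2→d17:-→d18:-→d19:-→d20:H1→d21:-→d22:-→d23:-→d24:-→d25:-→d26:-→d27:-→d28:-→d29:-→d30:-→d31:-→d32:H2 -> H2
  lookup 44.50.0.42: bits 0010110000110010 walk d0:-→d1:-→d2:-→d3:-→d4:-→d5:-→d6:-→d7:-→d8:-→d9:-→d10:-→d11:-→d12:-→d13:-→d14:-→d15:-→d16:H2 -> H2
  lookup 199.91.235.205: bits 1 walk d0:-→d1:- -> no-route
  add 152.216.128.0/19 -> H2 at depth 19
  lookup 44.50.144.1: bits 00101100001100101001 walk d0:-→d1:-→d2:-→d3:-→d4:-→d5:-→d6:-→d7:-→d8:-→d9:-→d10:-→d11:-→d12:-→d13:-→d14:-→d15:-→d16:H2→d17:-→d18:-→d19:-→d20:H1 -> H1
  lookup 181.238.167.73: bits 10 walk d0:-→d1:-→d2:H2 -> H2
  add 44.48.0.0/12 -> H1 at depth 12
  add 152.208.0.0/12 -> H0 at depth 12
  add 44.50.144.0/20 -> H2 at depth 20
  lookup 44.48.232.177: bits 00101100001100 walk d0:-→d1:-→d2:-→d3:-→d4:-→d5:-→d6:-→d7:-→d8:-→d9:-→d10:-→d11:-→d12:H1→d13:-→d14:- -> H1
  lookup 152.216.128.201: bits 1001100011011000100 walk d0:-→d1:-→d2:H2→d3:-→d4:-→d5:-→d6:-→d7:-→d8:-→d9:-→d10:-→d11:-→d12:H0→d13:-→d14:-→d15:-→d16:-→d17:-→d18:-→d19:H2 -> H2
  lookup 152.216.140.154: bits 1001100011011000100 walk d0:-→d1:-→d2:H2→d3:-→d4:-→d5:-→d6:-→d7:-→d8:-→d9:-→d10:-→d11:-→d12:H0→d13:-→d14:-→d15:-→d16:-→d17:-→d18:-→d19:H2 -> H2
  add 152.216.0.0/16 -> H1 at depth 16
  lookup 44.50.144.232: bits 00101100001100101001 walk d0:-→d1:-→d2:-→d3:-→d4:-→d5:-→d6:-→d7:-→d8:-→d9:-→d10:-→d11:-→d12:H1→d13:-→d14:-→d15:-→d16:H2→d17:-→d18:-→d19:-→d20:H2 -> H2
  add 0.0.0.0/0 -> H2 at depth 0
  add 44.0.0.0/8 -> H0 at depth 8
  lookup 44.50.156.65: bits 00101100001100101001110001000001 walk d0:H2→d1:-→d2:-→d3:-→d4:-→d5:-→d6:-→d7:-→d8:H0→d9:-→d10:-→d11:-→d12:H1→d13:-→d14:-→d15:-→d16:H2→d17:-→d18:-→d19:-→d20:H2→d21:-→d22:-→d23:-→d24:-→d25:-→d26:-→d27:-→d28:-→d29:-→d30:-→d31:-→d32:H2 -> H2
  add 44.50.0.0/16 -> H2 at depth 16
  lookup 44.25.92.224: bits 0010110000 walk d0:H2→d1:-→d2:-→d3:-→d4:-→d5:-→d6:-→d7:-→d8:H0→d9:-→d10:- -> H0
  lookup 44.48.0.2: bits 00101100001100 walk d0:H2→d1:-→d2:-→d3:-→d4:-→d5:-→d6:-→d7:-→d8:H0→d9:-→d10:-→d11:-→d12:H1→d13:-→d14:- -> H1
  add 152.216.157.68/30 -> H0 at depth 30
  add 152.216.144.0/20 -> H0 at depth 20
  add 0.0.0.0/2 -> H0 at depth 2
  add 152.216.157.64/28 -> H0 at depth 28
  add 44.50.156.65/32 -> H0 at depth 32
  lookup 152.216.130.136: bits 1001100011011000100 walk d0:H2→d1:-→d2:H2→d3:-→d4:-→d5:-→d6:-→d7:-→d8:-→d9:-→d10:-→d11:-→d12:H0→d13:-→d14:-→d15:-→d16:H1→d17:-→d18:-→d19:H2 -> H2
  lookup 44.50.0.1: bits 0010110000110010 walk d0:H2→d1:-→d2:H0→d3:-→d4:-→d5:-→d6:-→d7:-→d8:H0→d9:-→d10:-→d11:-→d12:H1→d13:-→d14:-→d15:-→d16:H2 -> H2

== LOOKUPS ==
["H2","H2","H2","no-route","no-route","no-route","H2","H2","no-route","H1","H2","H1","H2","H2","H2","H2","H0","H1","H2","H2"]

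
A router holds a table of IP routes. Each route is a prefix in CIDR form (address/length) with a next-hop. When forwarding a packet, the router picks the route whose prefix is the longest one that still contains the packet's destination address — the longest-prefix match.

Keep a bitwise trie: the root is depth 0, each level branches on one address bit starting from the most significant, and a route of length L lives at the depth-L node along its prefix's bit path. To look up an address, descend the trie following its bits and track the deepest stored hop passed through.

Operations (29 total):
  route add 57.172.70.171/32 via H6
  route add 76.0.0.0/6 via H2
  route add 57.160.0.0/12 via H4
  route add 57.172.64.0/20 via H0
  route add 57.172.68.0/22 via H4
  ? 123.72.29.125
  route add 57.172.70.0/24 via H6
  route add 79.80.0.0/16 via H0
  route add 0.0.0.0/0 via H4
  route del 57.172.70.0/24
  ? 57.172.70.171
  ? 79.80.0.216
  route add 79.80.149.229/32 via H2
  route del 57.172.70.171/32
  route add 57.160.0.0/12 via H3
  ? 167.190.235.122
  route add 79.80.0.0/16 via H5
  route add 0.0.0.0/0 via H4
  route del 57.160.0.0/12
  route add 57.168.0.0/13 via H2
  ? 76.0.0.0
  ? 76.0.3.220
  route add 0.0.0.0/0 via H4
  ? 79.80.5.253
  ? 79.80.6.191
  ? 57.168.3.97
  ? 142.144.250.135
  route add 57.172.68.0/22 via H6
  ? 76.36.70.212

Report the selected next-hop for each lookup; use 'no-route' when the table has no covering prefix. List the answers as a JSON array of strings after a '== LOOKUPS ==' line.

Process each operation:
  + 57.172.70.171/32 (H6) depth=32
  + 76.0.0.0/6 (H2) depth=6
  + 57.160.0.0/12 (H4) depth=12
  + 57.172.64.0/20 (H0) depth=20
  + 57.172.68.0/22 (H4) depth=22
  Q 123.72.29.125: descend 01 ; hops seen [∅] ; pick no-route
  + 57.172.70.0/24 (H6) depth=24
  + 79.80.0.0/16 (H0) depth=16
  + 0.0.0.0/0 (H4) depth=0
  - 57.172.70.0/24 clear@24
  Q 57.172.70.171: descend 00111001101011000100011010101011 ; hops seen [H4,H4,H0,H4,H6] ; pick H6
  Q 79.80.0.216: descend 0100111101010000 ; hops seen [H4,H2,H0] ; pick H0
  + 79.80.149.229/32 (H2) depth=32
  - 57.172.70.171/32 clear@32
  + 57.160.0.0/12 (H3) depth=12
  Q 167.190.235.122: descend ε ; hops seen [H4] ; pick H4
  + 79.80.0.0/16 (H5) depth=16
  + 0.0.0.0/0 (H4) depth=0
  - 57.160.0.0/12 clear@12
  + 57.168.0.0/13 (H2) depth=13
  Q 76.0.0.0: descend 010011 ; hops seen [H4,H2] ; pick H2
  Q 76.0.3.220: descend 010011 ; hops seen [H4,H2] ; pick H2
  + 0.0.0.0/0 (H4) depth=0
  Q 79.80.5.253: descend 0100111101010000 ; hops seen [H4,H2,H5] ; pick H5
  Q 79.80.6.191: descend 0100111101010000 ; hops seen [H4,H2,H5] ; pick H5
  Q 57.168.3.97: descend 0011100110101 ; hops seen [H4,H2] ; pick H2
  Q 142.144.250.135: descend ε ; hops seen [H4] ; pick H4
  + 57.172.68.0/22 (H6) depth=22
  Q 76.36.70.212: descend 010011 ; hops seen [H4,H2] ; pick H2

== LOOKUPS ==
["no-route","H6","H0","H4","H2","H2","H5","H5","H2","H4","H2"]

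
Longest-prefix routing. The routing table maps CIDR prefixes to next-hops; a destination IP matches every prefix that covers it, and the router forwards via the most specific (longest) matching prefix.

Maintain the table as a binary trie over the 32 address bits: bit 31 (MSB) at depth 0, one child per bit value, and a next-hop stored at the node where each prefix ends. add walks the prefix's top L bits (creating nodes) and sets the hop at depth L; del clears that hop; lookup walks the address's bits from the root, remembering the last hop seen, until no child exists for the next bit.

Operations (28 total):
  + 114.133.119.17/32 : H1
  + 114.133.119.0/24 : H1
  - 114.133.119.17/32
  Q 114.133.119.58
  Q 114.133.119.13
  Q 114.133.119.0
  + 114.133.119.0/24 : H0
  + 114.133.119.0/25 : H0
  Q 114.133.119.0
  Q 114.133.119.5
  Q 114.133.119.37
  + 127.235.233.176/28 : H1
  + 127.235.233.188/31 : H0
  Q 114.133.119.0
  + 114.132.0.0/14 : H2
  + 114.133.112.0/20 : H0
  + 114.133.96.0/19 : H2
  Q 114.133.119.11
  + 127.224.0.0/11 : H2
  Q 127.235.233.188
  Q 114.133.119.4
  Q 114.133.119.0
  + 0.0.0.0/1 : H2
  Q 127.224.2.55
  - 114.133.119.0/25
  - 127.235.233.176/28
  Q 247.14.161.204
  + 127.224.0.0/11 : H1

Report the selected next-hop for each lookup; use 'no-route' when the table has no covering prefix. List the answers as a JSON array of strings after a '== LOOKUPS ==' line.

Process each operation:
  add 114.133.119.17/32 -> H1 at depth 32
  add 114.133.119.0/24 -> H1 at depth 24
  - 114.133.119.17/32 clear@32
  ? 114.133.119.58  path d0:-→d1:-→d2:-→d3:-→d4:-→d5:-→d6:-→d7:-→d8:-→d9:-→d10:-→d11:-→d12:-→d13:-→d14:-→d15:-→d16:-→d17:-→d18:-→d19:-→d20:-→d21:-→d22:-→d23:-→d24:H1→d25:-→d26:-  best=H1
  ? 114.133.119.13  path d0:-→d1:-→d2:-→d3:-→d4:-→d5:-→d6:-→d7:-→d8:-→d9:-→d10:-→d11:-→d12:-→d13:-→d14:-→d15:-→d16:-→d17:-→d18:-→d19:-→d20:-→d21:-→d22:-→d23:-→d24:H1→d25:-→d26:-→d27:-  best=H1
  ? 114.133.119.0  path d0:-→d1:-→d2:-→d3:-→d4:-→d5:-→d6:-→d7:-→d8:-→d9:-→d10:-→d11:-→d12:-→d13:-→d14:-→d15:-→d16:-→d17:-→d18:-→d19:-→d20:-→d21:-→d22:-→d23:-→d24:H1→d25:-→d26:-→d27:-  best=H1
  add 114.133.119.0/24 -> H0 at depth 24
  add 114.133.119.0/25 -> H0 at depth 25
  ? 114.133.119.0  path d0:-→d1:-→d2:-→d3:-→d4:-→d5:-→d6:-→d7:-→d8:-→d9:-→d10:-→d11:-→d12:-→d13:-→d14:-→d15:-→d16:-→d17:-→d18:-→d19:-→d20:-→d21:-→d22:-→d23:-→d24:H0→d25:H0→d26:-→d27:-  best=H0
  ? 114.133.119.5  path d0:-→d1:-→d2:-→d3:-→d4:-→d5:-→d6:-→d7:-→d8:-→d9:-→d10:-→d11:-→d12:-→d13:-→d14:-→d15:-→d16:-→d17:-→d18:-→d19:-→d20:-→d21:-→d22:-→d23:-→d24:H0→d25:H0→d26:-→d27:-  best=H0
  ? 114.133.119.37  path d0:-→d1:-→d2:-→d3:-→d4:-→d5:-→d6:-→d7:-→d8:-→d9:-→d10:-→d11:-→d12:-→d13:-→d14:-→d15:-→d16:-→d17:-→d18:-→d19:-→d20:-→d21:-→d22:-→d23:-→d24:H0→d25:H0→d26:-  best=H0
  add 127.235.233.176/28 -> H1 at depth 28
  add 127.235.233.188/31 -> H0 at depth 31
  ? 114.133.119.0  path d0:-→d1:-→d2:-→d3:-→d4:-→d5:-→d6:-→d7:-→d8:-→d9:-→d10:-→d11:-→d12:-→d13:-→d14:-→d15:-→d16:-→d17:-→d18:-→d19:-→d20:-→d21:-→d22:-→d23:-→d24:H0→d25:H0→d26:-→d27:-  best=H0
  add 114.132.0.0/14 -> H2 at depth 14
  add 114.133.112.0/20 -> H0 at depth 20
  add 114.133.96.0/19 -> H2 at depth 19
  ? 114.133.119.11  path d0:-→d1:-→d2:-→d3:-→d4:-→d5:-→d6:-→d7:-→d8:-→d9:-→d10:-→d11:-→d12:-→d13:-→d14:H2→d15:-→d16:-→d17:-→d18:-→d19:H2→d20:H0→d21:-→d22:-→d23:-→d24:H0→d25:H0→d26:-→d27:-  best=H0
  add 127.224.0.0/11 -> H2 at depth 11
  ? 127.235.233.188  path d0:-→d1:-→d2:-→d3:-→d4:-→d5:-→d6:-→d7:-→d8:-→d9:-→d10:-→d11:H2→d12:-→d13:-→d14:-→d15:-→d16:-→d17:-→d18:-→d19:-→d20:-→d21:-→d22:-→d23:-→d24:-→d25:-→d26:-→d27:-→d28:H1→d29:-→d30:-→d31:H0  best=H0
  ? 114.133.119.4  path d0:-→d1:-→d2:-→d3:-→d4:-→d5:-→d6:-→d7:-→d8:-→d9:-→d10:-→d11:-→d12:-→d13:-→d14:H2→d15:-→d16:-→d17:-→d18:-→d19:H2→d20:H0→d21:-→d22:-→d23:-→d24:H0→d25:H0→d26:-→d27:-  best=H0
  ? 114.133.119.0  path d0:-→d1:-→d2:-→d3:-→d4:-→d5:-→d6:-→d7:-→d8:-→d9:-→d10:-→d11:-→d12:-→d13:-→d14:H2→d15:-→d16:-→d17:-→d18:-→d19:H2→d20:H0→d21:-→d22:-→d23:-→d24:H0→d25:H0→d26:-→d27:-  best=H0
  add 0.0.0.0/1 -> H2 at depth 1
  ? 127.224.2.55  path d0:-→d1:H2→d2:-→d3:-→d4:-→d5:-→d6:-→d7:-→d8:-→d9:-→d10:-→d11:H2→d12:-  best=H2
  - 114.133.119.0/25 clear@25
  - 127.235.233.176/28 clear@28
  ? 247.14.161.204  path d0:-  best=no-route
  add 127.224.0.0/11 -> H1 at depth 11

== LOOKUPS ==
["H1","H1","H1","H0","H0","H0","H0","H0","H0","H0","H0","H2","no-route"]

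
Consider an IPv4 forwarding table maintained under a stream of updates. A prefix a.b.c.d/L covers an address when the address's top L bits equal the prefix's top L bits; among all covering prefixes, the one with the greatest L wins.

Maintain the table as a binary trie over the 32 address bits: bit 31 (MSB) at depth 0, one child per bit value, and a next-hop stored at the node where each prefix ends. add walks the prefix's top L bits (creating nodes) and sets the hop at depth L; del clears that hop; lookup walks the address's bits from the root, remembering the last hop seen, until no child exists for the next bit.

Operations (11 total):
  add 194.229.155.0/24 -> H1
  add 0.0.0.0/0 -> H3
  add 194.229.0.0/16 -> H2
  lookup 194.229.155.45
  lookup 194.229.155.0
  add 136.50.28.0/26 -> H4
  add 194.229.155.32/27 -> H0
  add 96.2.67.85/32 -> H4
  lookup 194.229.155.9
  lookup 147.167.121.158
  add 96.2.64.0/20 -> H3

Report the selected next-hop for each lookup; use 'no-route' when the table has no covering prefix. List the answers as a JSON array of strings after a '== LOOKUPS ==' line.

Trace:
  + 194.229.155.0/24 (H1) depth=24
  + 0.0.0.0/0 (H3) depth=0
  + 194.229.0.0/16 (H2) depth=16
  ? 194.229.155.45  path d0:H3→d1:-→d2:-→d3:-→d4:-→d5:-→d6:-→d7:-→d8:-→d9:-→d10:-→d11:-→d12:-→d13:-→d14:-→d15:-→d16:H2→d17:-→d18:-→d19:-→d20:-→d21:-→d22:-→d23:-→d24:H1  best=H1
  ? 194.229.155.0  path d0:H3→d1:-→d2:-→d3:-→d4:-→d5:-→d6:-→d7:-→d8:-→d9:-→d10:-→d11:-→d12:-→d13:-→d14:-→d15:-→d16:H2→d17:-→d18:-→d19:-→d20:-→d21:-→d22:-→d23:-→d24:H1  best=H1
  + 136.50.28.0/26 (H4) depth=26
  + 194.229.155.32/27 (H0) depth=27
  + 96.2.67.85/32 (H4) depth=32
  ? 194.229.155.9  path d0:H3→d1:-→d2:-→d3:-→d4:-→d5:-→d6:-→d7:-→d8:-→d9:-→d10:-→d11:-→d12:-→d13:-→d14:-→d15:-→d16:H2→d17:-→d18:-→d19:-→d20:-→d21:-→d22:-→d23:-→d24:H1→d25:-→d26:-  best=H1
  ? 147.167.121.158  path d0:H3→d1:-→d2:-→d3:-  best=H3
  + 96.2.64.0/20 (H3) depth=20

== LOOKUPS ==
["H1","H1","H1","H3"]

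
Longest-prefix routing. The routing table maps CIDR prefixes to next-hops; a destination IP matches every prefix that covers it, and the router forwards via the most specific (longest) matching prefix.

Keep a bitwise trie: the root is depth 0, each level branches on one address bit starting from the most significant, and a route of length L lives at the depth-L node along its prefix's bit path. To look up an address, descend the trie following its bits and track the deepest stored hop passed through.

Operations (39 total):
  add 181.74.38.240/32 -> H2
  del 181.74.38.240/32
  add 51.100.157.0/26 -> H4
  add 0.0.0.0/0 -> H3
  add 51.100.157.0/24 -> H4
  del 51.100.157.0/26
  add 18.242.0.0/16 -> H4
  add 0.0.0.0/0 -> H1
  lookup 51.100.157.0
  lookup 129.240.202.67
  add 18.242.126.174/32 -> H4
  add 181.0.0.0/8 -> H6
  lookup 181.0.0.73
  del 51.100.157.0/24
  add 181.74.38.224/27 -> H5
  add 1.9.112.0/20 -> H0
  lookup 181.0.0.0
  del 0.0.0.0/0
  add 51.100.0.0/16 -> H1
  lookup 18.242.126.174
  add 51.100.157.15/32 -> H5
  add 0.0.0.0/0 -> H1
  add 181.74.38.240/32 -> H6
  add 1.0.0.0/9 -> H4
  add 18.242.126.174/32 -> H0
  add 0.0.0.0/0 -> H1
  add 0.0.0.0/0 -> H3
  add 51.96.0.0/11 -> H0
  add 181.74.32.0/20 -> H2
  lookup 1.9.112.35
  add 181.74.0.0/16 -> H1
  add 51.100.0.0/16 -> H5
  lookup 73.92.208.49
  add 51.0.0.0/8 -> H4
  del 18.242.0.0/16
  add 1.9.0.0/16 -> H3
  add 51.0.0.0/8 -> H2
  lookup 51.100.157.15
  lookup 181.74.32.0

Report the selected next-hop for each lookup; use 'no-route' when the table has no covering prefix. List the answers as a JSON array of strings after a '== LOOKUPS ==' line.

Process each operation:
  + 181.74.38.240/32 (H2) depth=32
  - 181.74.38.240/32 clear@32
  + 51.100.157.0/26 (H4) depth=26
  + 0.0.0.0/0 (H3) depth=0
  + 51.100.157.0/24 (H4) depth=24
  - 51.100.157.0/26 clear@26
  + 18.242.0.0/16 (H4) depth=16
  + 0.0.0.0/0 (H1) depth=0
  ? 51.100.157.0  path d0:H1→d1:-→d2:-→d3:-→d4:-→d5:-→d6:-→d7:-→d8:-→d9:-→d10:-→d11:-→d12:-→d13:-→d14:-→d15:-→d16:-→d17:-→d18:-→d19:-→d20:-→d21:-→d22:-→d23:-→d24:H4→d25:-→d26:-  best=H4
  ? 129.240.202.67  path d0:H1→d1:-→d2:-  best=H1
  + 18.242.126.174/32 (H4) depth=32
  + 181.0.0.0/8 (H6) depth=8
  ? 181.0.0.73  path d0:H1→d1:-→d2:-→d3:-→d4:-→d5:-→d6:-→d7:-→d8:H6→d9:-  best=H6
  - 51.100.157.0/24 clear@24
  + 181.74.38.224/27 (H5) depth=27
  + 1.9.112.0/20 (H0) depth=20
  ? 181.0.0.0  path d0:H1→d1:-→d2:-→d3:-→d4:-→d5:-→d6:-→d7:-→d8:H6→d9:-  best=H6
  - 0.0.0.0/0 clear@0
  + 51.100.0.0/16 (H1) depth=16
  ? 18.242.126.174  path d0:-→d1:-→d2:-→d3:-→d4:-→d5:-→d6:-→d7:-→d8:-→d9:-→d10:-→d11:-→d12:-→d13:-→d14:-→d15:-→d16:H4→d17:-→d18:-→d19:-→d20:-→d21:-→d22:-→d23:-→d24:-→d25:-→d26:-→d27:-→d28:-→d29:-→d30:-→d31:-→d32:H4  best=H4
  + 51.100.157.15/32 (H5) depth=32
  + 0.0.0.0/0 (H1) depth=0
  + 181.74.38.240/32 (H6) depth=32
  + 1.0.0.0/9 (H4) depth=9
  + 18.242.126.174/32 (H0) depth=32
  + 0.0.0.0/0 (H1) depth=0
  + 0.0.0.0/0 (H3) depth=0
  + 51.96.0.0/11 (H0) depth=11
  + 181.74.32.0/20 (H2) depth=20
  ? 1.9.112.35  path d0:H3→d1:-→d2:-→d3:-→d4:-→d5:-→d6:-→d7:-→d8:-→d9:H4→d10:-→d11:-→d12:-→d13:-→d14:-→d15:-→d16:-→d17:-→d18:-→d19:-→d20:H0  best=H0
  + 181.74.0.0/16 (H1) depth=16
  + 51.100.0.0/16 (H5) depth=16
  ? 73.92.208.49  path d0:H3→d1:-  best=H3
  + 51.0.0.0/8 (H4) depth=8
  - 18.242.0.0/16 clear@16
  + 1.9.0.0/16 (H3) depth=16
  + 51.0.0.0/8 (H2) depth=8
  ? 51.100.157.15  path d0:H3→d1:-→d2:-→d3:-→d4:-→d5:-→d6:-→d7:-→d8:H2→d9:-→d10:-→d11:H0→d12:-→d13:-→d14:-→d15:-→d16:H5→d17:-→d18:-→d19:-→d20:-→d21:-→d22:-→d23:-→d24:-→d25:-→d26:-→d27:-→d28:-→d29:-→d30:-→d31:-→d32:H5  best=H5
  ? 181.74.32.0  path d0:H3→d1:-→d2:-→d3:-→d4:-→d5:-→d6:-→d7:-→d8:H6→d9:-→d10:-→d11:-→d12:-→d13:-→d14:-→d15:-→d16:H1→d17:-→d18:-→d19:-→d20:H2→d21:-  best=H2

== LOOKUPS ==
["H4","H1","H6","H6","H4","H0","H3","H5","H2"]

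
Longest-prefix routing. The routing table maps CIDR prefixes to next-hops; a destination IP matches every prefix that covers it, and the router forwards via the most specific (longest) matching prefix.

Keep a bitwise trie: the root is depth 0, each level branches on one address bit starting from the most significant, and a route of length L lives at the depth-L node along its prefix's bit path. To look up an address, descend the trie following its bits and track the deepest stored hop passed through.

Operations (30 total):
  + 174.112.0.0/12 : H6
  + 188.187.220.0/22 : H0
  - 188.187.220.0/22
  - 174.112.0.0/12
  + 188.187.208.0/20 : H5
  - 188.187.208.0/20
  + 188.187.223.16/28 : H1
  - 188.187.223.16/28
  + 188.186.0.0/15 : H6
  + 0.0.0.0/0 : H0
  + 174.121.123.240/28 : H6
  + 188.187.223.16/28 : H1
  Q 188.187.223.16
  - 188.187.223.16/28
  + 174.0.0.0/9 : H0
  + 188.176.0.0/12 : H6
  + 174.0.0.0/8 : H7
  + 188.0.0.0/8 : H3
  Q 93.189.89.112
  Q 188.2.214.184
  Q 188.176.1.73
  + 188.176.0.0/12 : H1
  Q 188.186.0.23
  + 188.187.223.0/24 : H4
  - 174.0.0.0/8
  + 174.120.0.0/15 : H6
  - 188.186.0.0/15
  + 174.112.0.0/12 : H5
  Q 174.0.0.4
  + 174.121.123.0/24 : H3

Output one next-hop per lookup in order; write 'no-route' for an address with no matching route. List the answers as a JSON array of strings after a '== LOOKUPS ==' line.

Process each operation:
  + 174.112.0.0/12 (H6) depth=12
  + 188.187.220.0/22 (H0) depth=22
  - 188.187.220.0/22 clear@22
  - 174.112.0.0/12 clear@12
  + 188.187.208.0/20 (H5) depth=20
  - 188.187.208.0/20 clear@20
  + 188.187.223.16/28 (H1) depth=28
  - 188.187.223.16/28 clear@28
  + 188.186.0.0/15 (H6) depth=15
  + 0.0.0.0/0 (H0) depth=0
  + 174.121.123.240/28 (H6) depth=28
  + 188.187.223.16/28 (H1) depth=28
  Q 188.187.223.16: descend 1011110010111011110111110001 ; hops seen [H0,H6,H1] ; pick H1
  - 188.187.223.16/28 clear@28
  + 174.0.0.0/9 (H0) depth=9
  + 188.176.0.0/12 (H6) depth=12
  + 174.0.0.0/8 (H7) depth=8
  + 188.0.0.0/8 (H3) depth=8
  Q 93.189.89.112: descend ε ; hops seen [H0] ; pick H0
  Q 188.2.214.184: descend 10111100 ; hops seen [H0,H3] ; pick H3
  Q 188.176.1.73: descend 101111001011 ; hops seen [H0,H3,H6] ; pick H6
  + 188.176.0.0/12 (H1) depth=12
  Q 188.186.0.23: descend 101111001011101 ; hops seen [H0,H3,H1,H6] ; pick H6
  + 188.187.223.0/24 (H4) depth=24
  - 174.0.0.0/8 clear@8
  + 174.120.0.0/15 (H6) depth=15
  - 188.186.0.0/15 clear@15
  + 174.112.0.0/12 (H5) depth=12
  Q 174.0.0.4: descend 101011100 ; hops seen [H0,H0] ; pick H0
  + 174.121.123.0/24 (H3) depth=24

== LOOKUPS ==
["H1","H0","H3","H6","H6","H0"]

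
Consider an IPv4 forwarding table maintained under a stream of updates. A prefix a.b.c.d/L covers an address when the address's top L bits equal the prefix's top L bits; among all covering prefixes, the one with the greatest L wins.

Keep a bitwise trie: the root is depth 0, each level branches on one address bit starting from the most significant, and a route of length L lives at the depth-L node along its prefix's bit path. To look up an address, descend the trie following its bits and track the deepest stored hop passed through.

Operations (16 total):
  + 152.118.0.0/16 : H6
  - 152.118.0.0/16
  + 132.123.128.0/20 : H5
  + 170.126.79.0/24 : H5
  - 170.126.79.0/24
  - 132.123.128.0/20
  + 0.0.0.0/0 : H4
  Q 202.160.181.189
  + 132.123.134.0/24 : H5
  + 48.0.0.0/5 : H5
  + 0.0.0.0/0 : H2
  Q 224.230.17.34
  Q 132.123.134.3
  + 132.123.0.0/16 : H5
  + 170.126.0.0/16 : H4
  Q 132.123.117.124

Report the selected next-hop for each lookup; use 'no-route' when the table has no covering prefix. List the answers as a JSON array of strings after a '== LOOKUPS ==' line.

Apply in order:
  add 152.118.0.0/16 -> H6 at depth 16
  - 152.118.0.0/16 clear@16
  add 132.123.128.0/20 -> H5 at depth 20
  add 170.126.79.0/24 -> H5 at depth 24
  - 170.126.79.0/24 clear@24
  - 132.123.128.0/20 clear@20
  add 0.0.0.0/0 -> H4 at depth 0
  ? 202.160.181.189  path d0:H4→d1:-  best=H4
  add 132.123.134.0/24 -> H5 at depth 24
  add 48.0.0.0/5 -> H5 at depth 5
  add 0.0.0.0/0 -> H2 at depth 0
  ? 224.230.17.34  path d0:H2→d1:-  best=H2
  ? 132.123.134.3  path d0:H2→d1:-→d2:-→d3:-→d4:-→d5:-→d6:-→d7:-→d8:-→d9:-→d10:-→d11:-→d12:-→d13:-→d14:-→d15:-→d16:-→d17:-→d18:-→d19:-→d20:-→d21:-→d22:-→d23:-→d24:H5  best=H5
  add 132.123.0.0/16 -> H5 at depth 16
  add 170.126.0.0/16 -> H4 at depth 16
  ? 132.123.117.124  path d0:H2→d1:-→d2:-→d3:-→d4:-→d5:-→d6:-→d7:-→d8:-→d9:-→d10:-→d11:-→d12:-→d13:-→d14:-→d15:-→d16:H5  best=H5

== LOOKUPS ==
["H4","H2","H5","H5"]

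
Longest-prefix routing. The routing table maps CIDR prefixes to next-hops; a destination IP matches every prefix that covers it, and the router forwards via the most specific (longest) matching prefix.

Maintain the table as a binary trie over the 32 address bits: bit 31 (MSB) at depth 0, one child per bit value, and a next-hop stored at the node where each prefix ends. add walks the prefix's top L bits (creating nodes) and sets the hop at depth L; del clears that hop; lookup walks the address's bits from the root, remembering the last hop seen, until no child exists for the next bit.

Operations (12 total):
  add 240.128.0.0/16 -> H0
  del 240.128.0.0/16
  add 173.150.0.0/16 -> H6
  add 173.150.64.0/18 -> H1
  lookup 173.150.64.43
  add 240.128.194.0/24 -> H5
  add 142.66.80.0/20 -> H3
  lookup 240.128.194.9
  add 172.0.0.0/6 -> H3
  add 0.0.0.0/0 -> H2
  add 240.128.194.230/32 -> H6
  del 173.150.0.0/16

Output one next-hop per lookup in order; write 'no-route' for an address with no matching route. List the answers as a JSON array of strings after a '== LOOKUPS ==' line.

Process each operation:
  + 240.128.0.0/16 (H0) depth=16
  del 240.128.0.0/16 (clear depth 16)
  + 173.150.0.0/16 (H6) depth=16
  + 173.150.64.0/18 (H1) depth=18
  Q 173.150.64.43: descend 101011011001011001 ; hops seen [H6,H1] ; pick H1
  + 240.128.194.0/24 (H5) depth=24
  + 142.66.80.0/20 (H3) depth=20
  Q 240.128.194.9: descend 111100001000000011000010 ; hops seen [H5] ; pick H5
  + 172.0.0.0/6 (H3) depth=6
  + 0.0.0.0/0 (H2) depth=0
  + 240.128.194.230/32 (H6) depth=32
  del 173.150.0.0/16 (clear depth 16)

== LOOKUPS ==
["H1","H5"]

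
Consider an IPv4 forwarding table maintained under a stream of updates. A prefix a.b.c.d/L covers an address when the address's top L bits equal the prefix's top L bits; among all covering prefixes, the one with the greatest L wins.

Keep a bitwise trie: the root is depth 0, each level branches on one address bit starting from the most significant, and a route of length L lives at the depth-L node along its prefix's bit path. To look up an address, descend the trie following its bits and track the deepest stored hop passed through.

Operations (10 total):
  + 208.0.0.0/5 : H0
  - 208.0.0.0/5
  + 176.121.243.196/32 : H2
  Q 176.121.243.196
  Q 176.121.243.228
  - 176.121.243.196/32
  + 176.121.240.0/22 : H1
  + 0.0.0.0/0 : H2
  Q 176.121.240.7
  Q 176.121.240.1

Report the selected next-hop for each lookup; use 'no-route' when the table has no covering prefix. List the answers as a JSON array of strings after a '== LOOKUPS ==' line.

Trace:
  add 208.0.0.0/5 -> H0 at depth 5
  del 208.0.0.0/5 (clear depth 5)
  add 176.121.243.196/32 -> H2 at depth 32
  lookup 176.121.243.196: bits 10110000011110011111001111000100 walk d0:-→d1:-→d2:-→d3:-→d4:-→d5:-→d6:-→d7:-→d8:-→d9:-→d10:-→d11:-→d12:-→d13:-→d14:-→d15:-→d16:-→d17:-→d18:-→d19:-→d20:-→d21:-→d22:-→d23:-→d24:-→d25:-→d26:-→d27:-→d28:-→d29:-→d30:-→d31:-→d32:H2 -> H2
  lookup 176.121.243.228: bits 10110000011110011111001111 walk d0:-→d1:-→d2:-→d3:-→d4:-→d5:-→d6:-→d7:-→d8:-→d9:-→d10:-→d11:-→d12:-→d13:-→d14:-→d15:-→d16:-→d17:-→d18:-→d19:-→d20:-→d21:-→d22:-→d23:-→d24:-→d25:-→d26:- -> no-route
  del 176.121.243.196/32 (clear depth 32)
  add 176.121.240.0/22 -> H1 at depth 22
  add 0.0.0.0/0 -> H2 at depth 0
  lookup 176.121.240.7: bits 1011000001111001111100 walk d0:H2→d1:-→d2:-→d3:-→d4:-→d5:-→d6:-→d7:-→d8:-→d9:-→d10:-→d11:-→d12:-→d13:-→d14:-→d15:-→d16:-→d17:-→d18:-→d19:-→d20:-→d21:-→d22:H1 -> H1
  lookup 176.121.240.1: bits 1011000001111001111100 walk d0:H2→d1:-→d2:-→d3:-→d4:-→d5:-→d6:-→d7:-→d8:-→d9:-→d10:-→d11:-→d12:-→d13:-→d14:-→d15:-→d16:-→d17:-→d18:-→d19:-→d20:-→d21:-→d22:H1 -> H1

== LOOKUPS ==
["H2","no-route","H1","H1"]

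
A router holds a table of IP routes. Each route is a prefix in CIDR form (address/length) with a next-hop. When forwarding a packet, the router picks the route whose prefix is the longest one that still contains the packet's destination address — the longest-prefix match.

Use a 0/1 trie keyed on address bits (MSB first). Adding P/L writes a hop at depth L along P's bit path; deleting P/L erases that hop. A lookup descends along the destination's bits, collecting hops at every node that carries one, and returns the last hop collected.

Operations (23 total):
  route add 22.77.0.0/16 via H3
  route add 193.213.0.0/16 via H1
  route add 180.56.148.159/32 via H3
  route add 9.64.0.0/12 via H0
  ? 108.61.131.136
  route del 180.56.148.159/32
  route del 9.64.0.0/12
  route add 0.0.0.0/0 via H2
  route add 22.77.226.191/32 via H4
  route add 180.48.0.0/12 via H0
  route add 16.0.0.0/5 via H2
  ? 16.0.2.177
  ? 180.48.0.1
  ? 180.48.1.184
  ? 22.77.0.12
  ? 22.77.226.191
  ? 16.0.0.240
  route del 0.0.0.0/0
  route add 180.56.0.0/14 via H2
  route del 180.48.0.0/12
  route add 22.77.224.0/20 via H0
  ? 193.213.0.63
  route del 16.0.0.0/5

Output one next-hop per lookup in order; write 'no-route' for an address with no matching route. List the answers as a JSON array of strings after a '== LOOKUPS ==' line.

Apply in order:
  add 22.77.0.0/16 -> H3 at depth 16
  add 193.213.0.0/16 -> H1 at depth 16
  add 180.56.148.159/32 -> H3 at depth 32
  add 9.64.0.0/12 -> H0 at depth 12
  Q 108.61.131.136: descend 0 ; hops seen [∅] ; pick no-route
  - 180.56.148.159/32 clear@32
  - 9.64.0.0/12 clear@12
  add 0.0.0.0/0 -> H2 at depth 0
  add 22.77.226.191/32 -> H4 at depth 32
  add 180.48.0.0/12 -> H0 at depth 12
  add 16.0.0.0/5 -> H2 at depth 5
  Q 16.0.2.177: descend 00010 ; hops seen [H2,H2] ; pick H2
  Q 180.48.0.1: descend 101101000011 ; hops seen [H2,H0] ; pick H0
  Q 180.48.1.184: descend 101101000011 ; hops seen [H2,H0] ; pick H0
  Q 22.77.0.12: descend 0001011001001101 ; hops seen [H2,H2,H3] ; pick H3
  Q 22.77.226.191: descend 00010110010011011110001010111111 ; hops seen [H2,H2,H3,H4] ; pick H4
  Q 16.0.0.240: descend 00010 ; hops seen [H2,H2] ; pick H2
  - 0.0.0.0/0 clear@0
  add 180.56.0.0/14 -> H2 at depth 14
  - 180.48.0.0/12 clear@12
  add 22.77.224.0/20 -> H0 at depth 20
  Q 193.213.0.63: descend 1100000111010101 ; hops seen [H1] ; pick H1
  - 16.0.0.0/5 clear@5

== LOOKUPS ==
["no-route","H2","H0","H0","H3","H4","H2","H1"]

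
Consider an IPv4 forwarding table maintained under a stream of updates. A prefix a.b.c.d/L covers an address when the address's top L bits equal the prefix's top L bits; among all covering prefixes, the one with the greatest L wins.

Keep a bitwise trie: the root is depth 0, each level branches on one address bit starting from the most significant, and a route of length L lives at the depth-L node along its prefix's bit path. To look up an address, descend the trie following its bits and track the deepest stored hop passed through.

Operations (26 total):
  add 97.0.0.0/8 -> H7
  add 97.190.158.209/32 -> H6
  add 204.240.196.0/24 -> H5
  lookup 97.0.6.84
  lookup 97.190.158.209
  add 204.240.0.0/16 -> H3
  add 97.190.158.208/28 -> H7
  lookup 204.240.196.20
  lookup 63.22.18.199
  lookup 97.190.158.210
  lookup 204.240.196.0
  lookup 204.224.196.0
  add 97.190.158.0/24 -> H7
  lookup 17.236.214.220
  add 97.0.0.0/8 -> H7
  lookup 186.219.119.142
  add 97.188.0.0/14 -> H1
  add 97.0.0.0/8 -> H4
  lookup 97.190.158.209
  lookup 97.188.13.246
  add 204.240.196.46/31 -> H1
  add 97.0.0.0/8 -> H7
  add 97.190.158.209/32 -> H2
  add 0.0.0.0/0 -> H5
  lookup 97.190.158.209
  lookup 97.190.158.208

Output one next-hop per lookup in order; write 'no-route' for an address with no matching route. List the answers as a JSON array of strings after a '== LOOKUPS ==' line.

Process each operation:
  add 97.0.0.0/8 -> H7 at depth 8
  add 97.190.158.209/32 -> H6 at depth 32
  add 204.240.196.0/24 -> H5 at depth 24
  Q 97.0.6.84: descend 01100001 ; hops seen [H7] ; pick H7
  Q 97.190.158.209: descend 01100001101111101001111011010001 ; hops seen [H7,H6] ; pick H6
  add 204.240.0.0/16 -> H3 at depth 16
  add 97.190.158.208/28 -> H7 at depth 28
  Q 204.240.196.20: descend 110011001111000011000100 ; hops seen [H3,H5] ; pick H5
  Q 63.22.18.199: descend 0 ; hops seen [∅] ; pick no-route
  Q 97.190.158.210: descend 011000011011111010011110110100 ; hops seen [H7,H7] ; pick H7
  Q 204.240.196.0: descend 110011001111000011000100 ; hops seen [H3,H5] ; pick H5
  Q 204.224.196.0: descend 11001100111 ; hops seen [∅] ; pick no-route
  add 97.190.158.0/24 -> H7 at depth 24
  Q 17.236.214.220: descend 0 ; hops seen [∅] ; pick no-route
  add 97.0.0.0/8 -> H7 at depth 8
  Q 186.219.119.142: descend 1 ; hops seen [∅] ; pick no-route
  add 97.188.0.0/14 -> H1 at depth 14
  add 97.0.0.0/8 -> H4 at depth 8
  Q 97.190.158.209: descend 01100001101111101001111011010001 ; hops seen [H4,H1,H7,H7,H6] ; pick H6
  Q 97.188.13.246: descend 01100001101111 ; hops seen [H4,H1] ; pick H1
  add 204.240.196.46/31 -> H1 at depth 31
  add 97.0.0.0/8 -> H7 at depth 8
  add 97.190.158.209/32 -> H2 at depth 32
  add 0.0.0.0/0 -> H5 at depth 0
  Q 97.190.158.209: descend 01100001101111101001111011010001 ; hops seen [H5,H7,H1,H7,H7,H2] ; pick H2
  Q 97.190.158.208: descend 0110000110111110100111101101000 ; hops seen [H5,H7,H1,H7,H7] ; pick H7

== LOOKUPS ==
["H7","H6","H5","no-route","H7","H5","no-route","no-route","no-route","H6","H1","H2","H7"]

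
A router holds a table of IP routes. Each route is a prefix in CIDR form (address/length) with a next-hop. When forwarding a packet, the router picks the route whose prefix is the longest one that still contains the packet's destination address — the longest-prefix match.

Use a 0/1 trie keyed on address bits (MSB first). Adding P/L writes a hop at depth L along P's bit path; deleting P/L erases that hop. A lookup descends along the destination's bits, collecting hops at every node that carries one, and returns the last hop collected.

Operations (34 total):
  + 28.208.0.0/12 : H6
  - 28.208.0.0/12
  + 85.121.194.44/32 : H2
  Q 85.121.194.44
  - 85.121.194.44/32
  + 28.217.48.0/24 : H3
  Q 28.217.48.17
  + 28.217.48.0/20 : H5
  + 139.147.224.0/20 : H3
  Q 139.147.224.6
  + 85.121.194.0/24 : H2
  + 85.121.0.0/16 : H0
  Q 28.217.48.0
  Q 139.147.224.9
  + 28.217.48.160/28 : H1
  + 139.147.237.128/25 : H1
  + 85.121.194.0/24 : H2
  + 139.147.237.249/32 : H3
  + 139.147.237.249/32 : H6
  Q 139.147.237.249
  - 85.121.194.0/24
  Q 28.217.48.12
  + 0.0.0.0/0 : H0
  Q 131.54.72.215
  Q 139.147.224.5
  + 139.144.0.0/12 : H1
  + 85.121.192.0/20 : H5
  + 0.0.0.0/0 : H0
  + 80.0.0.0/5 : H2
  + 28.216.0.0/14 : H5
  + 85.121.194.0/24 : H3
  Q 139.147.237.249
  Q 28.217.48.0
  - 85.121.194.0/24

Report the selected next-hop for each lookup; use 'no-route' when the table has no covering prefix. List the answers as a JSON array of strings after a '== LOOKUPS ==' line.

Trace:
  add 28.208.0.0/12 -> H6 at depth 12
  - 28.208.0.0/12 clear@12
  add 85.121.194.44/32 -> H2 at depth 32
  Q 85.121.194.44: descend 01010101011110011100001000101100 ; hops seen [H2] ; pick H2
  - 85.121.194.44/32 clear@32
  add 28.217.48.0/24 -> H3 at depth 24
  Q 28.217.48.17: descend 000111001101100100110000 ; hops seen [H3] ; pick H3
  add 28.217.48.0/20 -> H5 at depth 20
  add 139.147.224.0/20 -> H3 at depth 20
  Q 139.147.224.6: descend 10001011100100111110 ; hops seen [H3] ; pick H3
  add 85.121.194.0/24 -> H2 at depth 24
  add 85.121.0.0/16 -> H0 at depth 16
  Q 28.217.48.0: descend 000111001101100100110000 ; hops seen [H5,H3] ; pick H3
  Q 139.147.224.9: descend 10001011100100111110 ; hops seen [H3] ; pick H3
  add 28.217.48.160/28 -> H1 at depth 28
  add 139.147.237.128/25 -> H1 at depth 25
  add 85.121.194.0/24 -> H2 at depth 24
  add 139.147.237.249/32 -> H3 at depth 32
  add 139.147.237.249/32 -> H6 at depth 32
  Q 139.147.237.249: descend 10001011100100111110110111111001 ; hops seen [H3,H1,H6] ; pick H6
  - 85.121.194.0/24 clear@24
  Q 28.217.48.12: descend 000111001101100100110000 ; hops seen [H5,H3] ; pick H3
  add 0.0.0.0/0 -> H0 at depth 0
  Q 131.54.72.215: descend 1000 ; hops seen [H0] ; pick H0
  Q 139.147.224.5: descend 10001011100100111110 ; hops seen [H0,H3] ; pick H3
  add 139.144.0.0/12 -> H1 at depth 12
  add 85.121.192.0/20 -> H5 at depth 20
  add 0.0.0.0/0 -> H0 at depth 0
  add 80.0.0.0/5 -> H2 at depth 5
  add 28.216.0.0/14 -> H5 at depth 14
  add 85.121.194.0/24 -> H3 at depth 24
  Q 139.147.237.249: descend 10001011100100111110110111111001 ; hops seen [H0,H1,H3,H1,H6] ; pick H6
  Q 28.217.48.0: descend 000111001101100100110000 ; hops seen [H0,H5,H5,H3] ; pick H3
  - 85.121.194.0/24 clear@24

== LOOKUPS ==
["H2","H3","H3","H3","H3","H6","H3","H0","H3","H6","H3"]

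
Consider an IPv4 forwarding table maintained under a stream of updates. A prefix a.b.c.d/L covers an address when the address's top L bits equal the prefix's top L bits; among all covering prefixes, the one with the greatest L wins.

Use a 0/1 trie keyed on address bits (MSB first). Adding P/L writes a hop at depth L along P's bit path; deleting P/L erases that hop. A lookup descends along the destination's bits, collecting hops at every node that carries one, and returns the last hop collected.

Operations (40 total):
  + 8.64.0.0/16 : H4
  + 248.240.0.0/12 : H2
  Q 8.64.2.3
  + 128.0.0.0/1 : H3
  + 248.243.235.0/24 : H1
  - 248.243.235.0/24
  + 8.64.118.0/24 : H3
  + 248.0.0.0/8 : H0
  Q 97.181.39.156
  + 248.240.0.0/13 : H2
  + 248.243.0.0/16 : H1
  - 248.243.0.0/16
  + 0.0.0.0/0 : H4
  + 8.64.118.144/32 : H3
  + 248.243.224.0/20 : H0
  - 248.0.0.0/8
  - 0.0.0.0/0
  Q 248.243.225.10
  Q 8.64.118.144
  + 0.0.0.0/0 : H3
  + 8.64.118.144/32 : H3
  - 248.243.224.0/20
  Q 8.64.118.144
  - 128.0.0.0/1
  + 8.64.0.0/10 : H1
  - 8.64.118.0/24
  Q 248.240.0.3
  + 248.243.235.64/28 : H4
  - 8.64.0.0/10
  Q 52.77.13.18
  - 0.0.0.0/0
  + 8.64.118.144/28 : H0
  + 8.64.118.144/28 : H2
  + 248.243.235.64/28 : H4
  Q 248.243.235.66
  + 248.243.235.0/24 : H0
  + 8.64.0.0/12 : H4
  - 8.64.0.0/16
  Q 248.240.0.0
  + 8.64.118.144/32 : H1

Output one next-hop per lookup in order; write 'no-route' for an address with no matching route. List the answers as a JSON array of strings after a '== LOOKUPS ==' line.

Trace:
  + 8.64.0.0/16 (H4) depth=16
  + 248.240.0.0/12 (H2) depth=12
  lookup 8.64.2.3: bits 0000100001000000 walk d0:-→d1:-→d2:-→d3:-→d4:-→d5:-→d6:-→d7:-→d8:-→d9:-→d10:-→d11:-→d12:-→d13:-→d14:-→d15:-→d16:H4 -> H4
  + 128.0.0.0/1 (H3) depth=1
  + 248.243.235.0/24 (H1) depth=24
  - 248.243.235.0/24 clear@24
  + 8.64.118.0/24 (H3) depth=24
  + 248.0.0.0/8 (H0) depth=8
  lookup 97.181.39.156: bits 0 walk d0:-→d1:- -> no-route
  + 248.240.0.0/13 (H2) depth=13
  + 248.243.0.0/16 (H1) depth=16
  - 248.243.0.0/16 clear@16
  + 0.0.0.0/0 (H4) depth=0
  + 8.64.118.144/32 (H3) depth=32
  + 248.243.224.0/20 (H0) depth=20
  - 248.0.0.0/8 clear@8
  - 0.0.0.0/0 clear@0
  lookup 248.243.225.10: bits 11111000111100111110 walk d0:-→d1:H3→d2:-→d3:-→d4:-→d5:-→d6:-→d7:-→d8:-→d9:-→d10:-→d11:-→d12:H2→d13:H2→d14:-→d15:-→d16:-→d17:-→d18:-→d19:-→d20:H0 -> H0
  lookup 8.64.118.144: bits 00001000010000000111011010010000 walk d0:-→d1:-→d2:-→d3:-→d4:-→d5:-→d6:-→d7:-→d8:-→d9:-→d10:-→d11:-→d12:-→d13:-→d14:-→d15:-→d16:H4→d17:-→d18:-→d19:-→d20:-→d21:-→d22:-→d23:-→d24:H3→d25:-→d26:-→d27:-→d28:-→d29:-→d30:-→d31:-→d32:H3 -> H3
  + 0.0.0.0/0 (H3) depth=0
  + 8.64.118.144/32 (H3) depth=32
  - 248.243.224.0/20 clear@20
  lookup 8.64.118.144: bits 00001000010000000111011010010000 walk d0:H3→d1:-→d2:-→d3:-→d4:-→d5:-→d6:-→d7:-→d8:-→d9:-→d10:-→d11:-→d12:-→d13:-→d14:-→d15:-→d16:H4→d17:-→d18:-→d19:-→d20:-→d21:-→d22:-→d23:-→d24:H3→d25:-→d26:-→d27:-→d28:-→d29:-→d30:-→d31:-→d32:H3 -> H3
  - 128.0.0.0/1 clear@1
  + 8.64.0.0/10 (H1) depth=10
  - 8.64.118.0/24 clear@24
  lookup 248.240.0.3: bits 11111000111100 walk d0:H3→d1:-→d2:-→d3:-→d4:-→d5:-→d6:-→d7:-→d8:-→d9:-→d10:-→d11:-→d12:H2→d13:H2→d14:- -> H2
  + 248.243.235.64/28 (H4) depth=28
  - 8.64.0.0/10 clear@10
  lookup 52.77.13.18: bits 00 walk d0:H3→d1:-→d2:- -> H3
  - 0.0.0.0/0 clear@0
  + 8.64.118.144/28 (H0) depth=28
  + 8.64.118.144/28 (H2) depth=28
  + 248.243.235.64/28 (H4) depth=28
  lookup 248.243.235.66: bits 1111100011110011111010110100 walk d0:-→d1:-→d2:-→d3:-→d4:-→d5:-→d6:-→d7:-→d8:-→d9:-→d10:-→d11:-→d12:H2→d13:H2→d14:-→d15:-→d16:-→d17:-→d18:-→d19:-→d20:-→d21:-→d22:-→d23:-→d24:-→d25:-→d26:-→d27:-→d28:H4 -> H4
  + 248.243.235.0/24 (H0) depth=24
  + 8.64.0.0/12 (H4) depth=12
  - 8.64.0.0/16 clear@16
  lookup 248.240.0.0: bits 11111000111100 walk d0:-→d1:-→d2:-→d3:-→d4:-→d5:-→d6:-→d7:-→d8:-→d9:-→d10:-→d11:-→d12:H2→d13:H2→d14:- -> H2
  + 8.64.118.144/32 (H1) depth=32

== LOOKUPS ==
["H4","no-route","H0","H3","H3","H2","H3","H4","H2"]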